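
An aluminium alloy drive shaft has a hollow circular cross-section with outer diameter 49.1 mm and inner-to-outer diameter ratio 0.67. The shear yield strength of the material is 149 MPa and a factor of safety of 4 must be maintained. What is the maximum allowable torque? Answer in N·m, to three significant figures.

T_allow = 691 N·m

τ_allow = 149/4 = 37.25 MPa.
For a hollow shaft T_allow = τ_allow·πd_o³(1−k⁴)/16 with 1−k⁴ = 0.7985, so πd_o³(1−k⁴)/16 = 18560 mm³.
T_allow = 37.25×18560 = 691300 N·mm = 691.3 N·m.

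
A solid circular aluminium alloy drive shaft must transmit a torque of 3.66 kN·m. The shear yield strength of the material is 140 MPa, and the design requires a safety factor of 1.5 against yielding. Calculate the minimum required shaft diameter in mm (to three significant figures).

Allowable shear stress τ_allow = 140/1.5 = 93.33 MPa.
For a solid shaft τ = 16T/(πd³), so d³ = 16T/(π τ_allow) = 16×3660000/(π×93.33) = 199700 mm³.
d = (199700)^(1/3) = 58.45 mm.

d = 58.5 mm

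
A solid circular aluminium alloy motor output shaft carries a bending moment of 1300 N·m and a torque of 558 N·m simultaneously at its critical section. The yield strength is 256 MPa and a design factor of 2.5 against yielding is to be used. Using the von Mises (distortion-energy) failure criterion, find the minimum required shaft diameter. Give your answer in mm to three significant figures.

σ_allow = σ_y/n = 256/2.5 = 102.4 MPa.
For a solid shaft σ_b = 32M/(πd³) and τ = 16T/(πd³), so the von Mises stress is σ' = (16/πd³)·√(4M²+3T²).
√(4M²+3T²) = √(4×(1.300×10^6)² + 3×(558000)²) = 2.774×10^6 N·mm.
d³ = 16×2.774×10^6/(π×102.4) = 138000 mm³.
d = 51.67 mm.

d = 51.7 mm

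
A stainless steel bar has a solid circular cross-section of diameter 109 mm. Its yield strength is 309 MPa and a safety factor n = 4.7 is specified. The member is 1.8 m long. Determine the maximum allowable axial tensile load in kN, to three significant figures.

σ_allow = 309/4.7 = 65.74 MPa.
A = πd²/4 = π×109²/4 = 9331 mm².
F_allow = σ_allow × A = 65.74×9331 = 613500 N.

F_allow = 613 kN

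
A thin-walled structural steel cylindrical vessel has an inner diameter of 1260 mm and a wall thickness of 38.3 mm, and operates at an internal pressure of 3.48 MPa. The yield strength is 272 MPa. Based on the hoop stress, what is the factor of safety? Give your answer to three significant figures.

n = 4.75

σ_h = pD/(2t) = 3.48×1260/(2×38.3) = 57.24 MPa.
n = 272/57.24 = 4.752.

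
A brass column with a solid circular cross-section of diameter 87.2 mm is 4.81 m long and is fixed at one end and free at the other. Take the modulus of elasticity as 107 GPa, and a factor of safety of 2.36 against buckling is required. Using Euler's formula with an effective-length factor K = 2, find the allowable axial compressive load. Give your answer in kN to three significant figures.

P_allow = 13.7 kN

I = πd⁴/64 = π×87.2⁴/64 = 2.838×10^6 mm⁴.
Effective length L_e = KL = 2×4.81 m = 9620 mm.
Euler critical load P_cr = π²EI/L_e² = π²×107000×2.838×10^6/9620² = 32390 N.
P_allow = P_cr/n = 32390/2.36 = 13720 N.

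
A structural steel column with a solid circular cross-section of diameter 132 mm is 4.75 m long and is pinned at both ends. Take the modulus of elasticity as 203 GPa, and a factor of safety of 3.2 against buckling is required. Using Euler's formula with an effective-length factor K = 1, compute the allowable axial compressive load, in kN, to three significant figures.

I = πd⁴/64 = π×132⁴/64 = 1.490×10^7 mm⁴.
Effective length L_e = KL = 1×4.75 m = 4750 mm.
Euler critical load P_cr = π²EI/L_e² = π²×203000×1.490×10^7/4750² = 1.323×10^6 N.
P_allow = P_cr/n = 1.323×10^6/3.2 = 413500 N.

P_allow = 414 kN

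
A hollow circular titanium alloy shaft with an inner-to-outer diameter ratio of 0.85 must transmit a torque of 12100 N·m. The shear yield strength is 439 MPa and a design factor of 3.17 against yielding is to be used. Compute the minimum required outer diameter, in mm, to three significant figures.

τ_allow = 439/3.17 = 138.5 MPa.
For a hollow shaft τ = 16T/[πd_o³(1−k⁴)] with k = 0.85, so 1−k⁴ = 0.4780.
d_o³ = 16T/[π τ_allow (1−k⁴)] = 16×1.2100×10^7/(π×138.5×0.4780) = 931000 mm³.
d_o = 97.64 mm.

d_o = 97.6 mm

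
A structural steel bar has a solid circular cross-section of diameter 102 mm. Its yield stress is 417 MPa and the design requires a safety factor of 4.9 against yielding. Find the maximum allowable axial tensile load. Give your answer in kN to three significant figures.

F_allow = 695 kN

σ_allow = 417/4.9 = 85.10 MPa.
A = πd²/4 = π×102²/4 = 8171 mm².
F_allow = σ_allow × A = 85.10×8171 = 695400 N.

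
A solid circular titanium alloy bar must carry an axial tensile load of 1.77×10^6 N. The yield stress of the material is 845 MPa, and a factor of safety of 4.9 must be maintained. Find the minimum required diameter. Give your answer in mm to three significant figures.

d = 114 mm

Allowable stress σ_allow = 845/4.9 = 172.4 MPa.
Required area A = F/σ_allow = 1770000/172.4 = 10260 mm².
A = πd²/4 → d = √(4A/π) = 114.3 mm.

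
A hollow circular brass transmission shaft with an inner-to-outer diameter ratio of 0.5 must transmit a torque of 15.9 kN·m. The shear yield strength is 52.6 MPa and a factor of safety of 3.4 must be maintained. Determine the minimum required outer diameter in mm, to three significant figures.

τ_allow = 52.6/3.4 = 15.47 MPa.
For a hollow shaft τ = 16T/[πd_o³(1−k⁴)] with k = 0.5, so 1−k⁴ = 0.9375.
d_o³ = 16T/[π τ_allow (1−k⁴)] = 16×1.5900×10^7/(π×15.47×0.9375) = 5.583×10^6 mm³.
d_o = 177.4 mm.

d_o = 177 mm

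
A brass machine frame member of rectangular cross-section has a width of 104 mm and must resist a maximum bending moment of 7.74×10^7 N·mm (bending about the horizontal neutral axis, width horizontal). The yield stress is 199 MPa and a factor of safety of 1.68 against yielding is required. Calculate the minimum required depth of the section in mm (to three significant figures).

h = 194 mm

σ_allow = 199/1.68 = 118.5 MPa.
For a rectangular section σ = 6M/(bh²), so h² = 6M/(b σ_allow) = 6×7.7400×10^7/(104×118.5) = 37700 mm².
h = 194.2 mm.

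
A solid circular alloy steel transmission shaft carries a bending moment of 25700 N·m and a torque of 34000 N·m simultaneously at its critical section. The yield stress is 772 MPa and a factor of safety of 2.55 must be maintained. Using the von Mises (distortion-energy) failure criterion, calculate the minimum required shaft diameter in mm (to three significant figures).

d = 110 mm

σ_allow = σ_y/n = 772/2.55 = 302.7 MPa.
For a solid shaft σ_b = 32M/(πd³) and τ = 16T/(πd³), so the von Mises stress is σ' = (16/πd³)·√(4M²+3T²).
√(4M²+3T²) = √(4×(2.570×10^7)² + 3×(3.400×10^7)²) = 7.817×10^7 N·mm.
d³ = 16×7.817×10^7/(π×302.7) = 1.315×10^6 mm³.
d = 109.6 mm.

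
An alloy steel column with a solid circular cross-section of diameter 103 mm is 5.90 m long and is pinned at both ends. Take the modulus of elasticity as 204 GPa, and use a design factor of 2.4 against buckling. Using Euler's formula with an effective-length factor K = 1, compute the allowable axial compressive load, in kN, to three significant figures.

P_allow = 133 kN

I = πd⁴/64 = π×103⁴/64 = 5.525×10^6 mm⁴.
Effective length L_e = KL = 1×5.90 m = 5900 mm.
Euler critical load P_cr = π²EI/L_e² = π²×204000×5.525×10^6/5900² = 319600 N.
P_allow = P_cr/n = 319600/2.4 = 133100 N.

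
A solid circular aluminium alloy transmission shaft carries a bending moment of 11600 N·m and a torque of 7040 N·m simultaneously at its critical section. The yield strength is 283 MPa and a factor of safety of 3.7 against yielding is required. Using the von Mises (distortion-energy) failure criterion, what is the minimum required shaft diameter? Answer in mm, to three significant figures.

d = 120 mm

σ_allow = σ_y/n = 283/3.7 = 76.49 MPa.
For a solid shaft σ_b = 32M/(πd³) and τ = 16T/(πd³), so the von Mises stress is σ' = (16/πd³)·√(4M²+3T²).
√(4M²+3T²) = √(4×(1.160×10^7)² + 3×(7.040×10^6)²) = 2.621×10^7 N·mm.
d³ = 16×2.621×10^7/(π×76.49) = 1.745×10^6 mm³.
d = 120.4 mm.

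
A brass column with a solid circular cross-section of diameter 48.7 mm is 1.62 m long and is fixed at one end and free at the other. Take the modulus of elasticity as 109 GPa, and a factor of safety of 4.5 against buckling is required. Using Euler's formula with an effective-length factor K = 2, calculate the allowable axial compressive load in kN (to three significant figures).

I = πd⁴/64 = π×48.7⁴/64 = 276100 mm⁴.
Effective length L_e = KL = 2×1.62 m = 3240 mm.
Euler critical load P_cr = π²EI/L_e² = π²×109000×276100/3240² = 28300 N.
P_allow = P_cr/n = 28300/4.5 = 6288 N.

P_allow = 6.29 kN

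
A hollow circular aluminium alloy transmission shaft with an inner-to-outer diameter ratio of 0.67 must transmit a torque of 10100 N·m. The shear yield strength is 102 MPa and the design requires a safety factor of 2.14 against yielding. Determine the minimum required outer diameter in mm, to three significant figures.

τ_allow = 102/2.14 = 47.66 MPa.
For a hollow shaft τ = 16T/[πd_o³(1−k⁴)] with k = 0.67, so 1−k⁴ = 0.7985.
d_o³ = 16T/[π τ_allow (1−k⁴)] = 16×1.0100×10^7/(π×47.66×0.7985) = 1.352×10^6 mm³.
d_o = 110.6 mm.

d_o = 111 mm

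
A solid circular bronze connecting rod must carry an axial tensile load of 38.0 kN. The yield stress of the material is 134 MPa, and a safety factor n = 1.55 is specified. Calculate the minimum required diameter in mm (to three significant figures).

d = 23.7 mm

Allowable stress σ_allow = 134/1.55 = 86.45 MPa.
Required area A = F/σ_allow = 38000/86.45 = 439.6 mm².
A = πd²/4 → d = √(4A/π) = 23.66 mm.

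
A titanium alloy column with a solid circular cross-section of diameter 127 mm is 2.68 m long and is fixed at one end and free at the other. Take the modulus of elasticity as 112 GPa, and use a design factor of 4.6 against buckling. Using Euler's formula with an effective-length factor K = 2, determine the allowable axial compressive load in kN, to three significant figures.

P_allow = 107 kN

I = πd⁴/64 = π×127⁴/64 = 1.277×10^7 mm⁴.
Effective length L_e = KL = 2×2.68 m = 5360 mm.
Euler critical load P_cr = π²EI/L_e² = π²×112000×1.277×10^7/5360² = 491300 N.
P_allow = P_cr/n = 491300/4.6 = 106800 N.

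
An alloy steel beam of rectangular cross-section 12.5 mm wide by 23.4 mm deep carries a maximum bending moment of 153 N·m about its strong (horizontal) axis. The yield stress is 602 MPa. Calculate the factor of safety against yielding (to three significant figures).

n = 4.49

Section modulus S = bh²/6 = 12.5×23.4²/6 = 1141 mm³.
σ = M/S = 153000/1141 = 134.1 MPa.
n = 602/134.1 = 4.488.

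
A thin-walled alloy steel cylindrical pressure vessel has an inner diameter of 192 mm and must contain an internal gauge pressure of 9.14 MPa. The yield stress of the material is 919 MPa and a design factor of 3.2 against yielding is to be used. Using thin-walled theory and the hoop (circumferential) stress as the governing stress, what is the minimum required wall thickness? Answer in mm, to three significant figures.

t = 3.06 mm

σ_allow = 919/3.2 = 287.2 MPa.
Hoop stress σ_h = pD/(2t), so t = pD/(2σ_allow) = 9.14×192/(2×287.2) = 3.055 mm.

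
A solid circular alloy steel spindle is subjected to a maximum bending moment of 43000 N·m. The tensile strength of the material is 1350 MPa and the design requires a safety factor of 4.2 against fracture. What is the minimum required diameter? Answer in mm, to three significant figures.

σ_allow = 1350/4.2 = 321.4 MPa.
For a solid circular section σ = 32M/(πd³), so d³ = 32M/(π σ_allow) = 32×4.3000×10^7/(π×321.4) = 1.363×10^6 mm³.
d = 110.9 mm.

d = 111 mm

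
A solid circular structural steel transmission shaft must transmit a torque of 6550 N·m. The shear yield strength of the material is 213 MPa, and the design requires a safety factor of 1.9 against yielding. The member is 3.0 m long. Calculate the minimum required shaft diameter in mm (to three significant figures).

Allowable shear stress τ_allow = 213/1.9 = 112.1 MPa.
For a solid shaft τ = 16T/(πd³), so d³ = 16T/(π τ_allow) = 16×6550000/(π×112.1) = 297600 mm³.
d = (297600)^(1/3) = 66.76 mm.

d = 66.8 mm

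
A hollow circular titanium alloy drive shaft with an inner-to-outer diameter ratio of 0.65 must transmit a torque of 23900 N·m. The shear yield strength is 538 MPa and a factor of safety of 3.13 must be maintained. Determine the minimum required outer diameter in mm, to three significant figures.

τ_allow = 538/3.13 = 171.9 MPa.
For a hollow shaft τ = 16T/[πd_o³(1−k⁴)] with k = 0.65, so 1−k⁴ = 0.8215.
d_o³ = 16T/[π τ_allow (1−k⁴)] = 16×2.3900×10^7/(π×171.9×0.8215) = 862000 mm³.
d_o = 95.17 mm.

d_o = 95.2 mm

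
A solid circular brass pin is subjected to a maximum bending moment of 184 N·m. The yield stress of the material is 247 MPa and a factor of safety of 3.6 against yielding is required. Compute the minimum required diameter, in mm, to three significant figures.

d = 30.1 mm

σ_allow = 247/3.6 = 68.61 MPa.
For a solid circular section σ = 32M/(πd³), so d³ = 32M/(π σ_allow) = 32×184000/(π×68.61) = 27320 mm³.
d = 30.12 mm.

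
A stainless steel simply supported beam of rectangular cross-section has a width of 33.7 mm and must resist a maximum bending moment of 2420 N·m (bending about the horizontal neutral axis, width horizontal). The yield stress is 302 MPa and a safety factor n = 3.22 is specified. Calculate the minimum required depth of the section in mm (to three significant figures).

σ_allow = 302/3.22 = 93.79 MPa.
For a rectangular section σ = 6M/(bh²), so h² = 6M/(b σ_allow) = 6×2420000/(33.7×93.79) = 4594 mm².
h = 67.78 mm.

h = 67.8 mm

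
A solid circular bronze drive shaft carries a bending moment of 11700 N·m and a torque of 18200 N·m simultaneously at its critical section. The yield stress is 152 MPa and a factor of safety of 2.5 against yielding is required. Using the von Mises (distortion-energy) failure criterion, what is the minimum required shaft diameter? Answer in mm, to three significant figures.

d = 149 mm

σ_allow = σ_y/n = 152/2.5 = 60.80 MPa.
For a solid shaft σ_b = 32M/(πd³) and τ = 16T/(πd³), so the von Mises stress is σ' = (16/πd³)·√(4M²+3T²).
√(4M²+3T²) = √(4×(1.170×10^7)² + 3×(1.820×10^7)²) = 3.926×10^7 N·mm.
d³ = 16×3.926×10^7/(π×60.80) = 3.289×10^6 mm³.
d = 148.7 mm.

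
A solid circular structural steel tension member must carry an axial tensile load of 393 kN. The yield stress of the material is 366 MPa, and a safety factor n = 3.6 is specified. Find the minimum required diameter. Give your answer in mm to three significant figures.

Allowable stress σ_allow = 366/3.6 = 101.7 MPa.
Required area A = F/σ_allow = 393000/101.7 = 3866 mm².
A = πd²/4 → d = √(4A/π) = 70.16 mm.

d = 70.2 mm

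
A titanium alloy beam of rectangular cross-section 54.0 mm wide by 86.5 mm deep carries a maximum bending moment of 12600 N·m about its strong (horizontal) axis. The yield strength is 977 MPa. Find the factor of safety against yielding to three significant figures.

Section modulus S = bh²/6 = 54.0×86.5²/6 = 67340 mm³.
σ = M/S = 1.2600×10^7/67340 = 187.1 MPa.
n = 977/187.1 = 5.222.

n = 5.22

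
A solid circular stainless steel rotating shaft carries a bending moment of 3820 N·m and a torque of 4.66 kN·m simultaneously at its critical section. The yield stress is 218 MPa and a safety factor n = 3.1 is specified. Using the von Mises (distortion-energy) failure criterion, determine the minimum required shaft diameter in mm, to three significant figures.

σ_allow = σ_y/n = 218/3.1 = 70.32 MPa.
For a solid shaft σ_b = 32M/(πd³) and τ = 16T/(πd³), so the von Mises stress is σ' = (16/πd³)·√(4M²+3T²).
√(4M²+3T²) = √(4×(3.820×10^6)² + 3×(4.660×10^6)²) = 1.111×10^7 N·mm.
d³ = 16×1.111×10^7/(π×70.32) = 804900 mm³.
d = 93.02 mm.

d = 93.0 mm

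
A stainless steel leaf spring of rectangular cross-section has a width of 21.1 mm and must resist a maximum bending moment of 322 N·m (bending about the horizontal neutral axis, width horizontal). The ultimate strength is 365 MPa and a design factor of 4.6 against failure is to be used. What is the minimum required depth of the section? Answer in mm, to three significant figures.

h = 34.0 mm

σ_allow = 365/4.6 = 79.35 MPa.
For a rectangular section σ = 6M/(bh²), so h² = 6M/(b σ_allow) = 6×322000/(21.1×79.35) = 1154 mm².
h = 33.97 mm.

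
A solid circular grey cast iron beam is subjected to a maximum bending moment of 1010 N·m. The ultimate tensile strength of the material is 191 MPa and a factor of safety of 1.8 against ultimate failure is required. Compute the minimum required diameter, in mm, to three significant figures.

d = 45.9 mm

σ_allow = 191/1.8 = 106.1 MPa.
For a solid circular section σ = 32M/(πd³), so d³ = 32M/(π σ_allow) = 32×1010000/(π×106.1) = 96950 mm³.
d = 45.94 mm.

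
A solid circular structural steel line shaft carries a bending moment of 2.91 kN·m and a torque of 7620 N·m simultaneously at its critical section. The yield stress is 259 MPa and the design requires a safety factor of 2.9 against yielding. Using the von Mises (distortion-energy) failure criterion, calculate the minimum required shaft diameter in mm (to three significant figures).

σ_allow = σ_y/n = 259/2.9 = 89.31 MPa.
For a solid shaft σ_b = 32M/(πd³) and τ = 16T/(πd³), so the von Mises stress is σ' = (16/πd³)·√(4M²+3T²).
√(4M²+3T²) = √(4×(2.910×10^6)² + 3×(7.620×10^6)²) = 1.442×10^7 N·mm.
d³ = 16×1.442×10^7/(π×89.31) = 822600 mm³.
d = 93.70 mm.

d = 93.7 mm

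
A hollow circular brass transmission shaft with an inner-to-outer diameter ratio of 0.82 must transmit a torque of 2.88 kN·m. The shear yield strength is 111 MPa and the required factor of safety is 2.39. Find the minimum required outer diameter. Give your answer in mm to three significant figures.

d_o = 83.2 mm

τ_allow = 111/2.39 = 46.44 MPa.
For a hollow shaft τ = 16T/[πd_o³(1−k⁴)] with k = 0.82, so 1−k⁴ = 0.5479.
d_o³ = 16T/[π τ_allow (1−k⁴)] = 16×2880000/(π×46.44×0.5479) = 576400 mm³.
d_o = 83.22 mm.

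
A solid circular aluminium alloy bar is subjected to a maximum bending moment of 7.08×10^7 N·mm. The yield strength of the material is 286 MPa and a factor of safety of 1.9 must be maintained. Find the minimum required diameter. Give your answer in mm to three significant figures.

σ_allow = 286/1.9 = 150.5 MPa.
For a solid circular section σ = 32M/(πd³), so d³ = 32M/(π σ_allow) = 32×7.0800×10^7/(π×150.5) = 4.791×10^6 mm³.
d = 168.6 mm.

d = 169 mm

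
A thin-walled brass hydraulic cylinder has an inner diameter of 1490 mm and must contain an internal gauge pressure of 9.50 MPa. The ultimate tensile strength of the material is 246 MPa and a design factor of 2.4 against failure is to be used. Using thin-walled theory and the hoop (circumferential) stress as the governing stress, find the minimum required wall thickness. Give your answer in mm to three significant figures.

σ_allow = 246/2.4 = 102.5 MPa.
Hoop stress σ_h = pD/(2t), so t = pD/(2σ_allow) = 9.50×1490/(2×102.5) = 69.05 mm.

t = 69.0 mm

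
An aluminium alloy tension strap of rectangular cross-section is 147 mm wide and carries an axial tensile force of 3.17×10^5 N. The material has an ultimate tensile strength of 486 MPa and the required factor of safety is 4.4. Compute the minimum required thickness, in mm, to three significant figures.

σ_allow = 486/4.4 = 110.5 MPa.
Required area A = F/σ_allow = 317000/110.5 = 2870 mm².
t = A/w = 2870/147 = 19.52 mm.

t = 19.5 mm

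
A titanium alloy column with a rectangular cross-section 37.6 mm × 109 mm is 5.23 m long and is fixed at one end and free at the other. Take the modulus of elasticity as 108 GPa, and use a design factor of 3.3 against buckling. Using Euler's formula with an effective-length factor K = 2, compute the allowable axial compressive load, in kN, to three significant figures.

Buckling occurs about the weak axis: I_min = h·b³/12 = 109×37.6³/12 = 482800 mm⁴ (b = 37.6 mm is the smaller dimension).
Effective length L_e = KL = 2×5.23 m = 10460 mm.
Euler critical load P_cr = π²EI/L_e² = π²×108000×482800/10460² = 4704 N.
P_allow = P_cr/n = 4704/3.3 = 1425 N.

P_allow = 1.43 kN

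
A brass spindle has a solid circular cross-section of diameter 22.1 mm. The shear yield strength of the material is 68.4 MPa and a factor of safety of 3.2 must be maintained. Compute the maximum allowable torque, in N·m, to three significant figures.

T_allow = 45.3 N·m

τ_allow = 68.4/3.2 = 21.38 MPa.
For a solid shaft T_allow = τ_allow·πd³/16; πd³/16 = π×22.1³/16 = 2119 mm³.
T_allow = 21.38×2119 = 45300 N·mm = 45.30 N·m.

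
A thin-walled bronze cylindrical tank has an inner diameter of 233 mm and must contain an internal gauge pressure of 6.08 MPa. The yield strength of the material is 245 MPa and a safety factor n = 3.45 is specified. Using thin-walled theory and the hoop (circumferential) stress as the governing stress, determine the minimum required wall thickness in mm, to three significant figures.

σ_allow = 245/3.45 = 71.01 MPa.
Hoop stress σ_h = pD/(2t), so t = pD/(2σ_allow) = 6.08×233/(2×71.01) = 9.974 mm.

t = 9.97 mm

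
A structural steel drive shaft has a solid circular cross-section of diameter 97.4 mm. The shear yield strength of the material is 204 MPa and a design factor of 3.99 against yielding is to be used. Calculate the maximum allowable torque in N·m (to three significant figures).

T_allow = 9280 N·m

τ_allow = 204/3.99 = 51.13 MPa.
For a solid shaft T_allow = τ_allow·πd³/16; πd³/16 = π×97.4³/16 = 181400 mm³.
T_allow = 51.13×181400 = 9.276×10^6 N·mm = 9276 N·m.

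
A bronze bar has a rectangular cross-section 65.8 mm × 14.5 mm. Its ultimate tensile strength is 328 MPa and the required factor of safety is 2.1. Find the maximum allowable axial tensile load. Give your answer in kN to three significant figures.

σ_allow = 328/2.1 = 156.2 MPa.
A = 65.8×14.5 = 954.1 mm².
F_allow = σ_allow × A = 156.2×954.1 = 149000 N.

F_allow = 149 kN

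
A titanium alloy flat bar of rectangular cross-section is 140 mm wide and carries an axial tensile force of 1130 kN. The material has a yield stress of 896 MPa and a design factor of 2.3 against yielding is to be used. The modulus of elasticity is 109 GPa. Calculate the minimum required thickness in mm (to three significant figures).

t = 20.7 mm

σ_allow = 896/2.3 = 389.6 MPa.
Required area A = F/σ_allow = 1130000/389.6 = 2901 mm².
t = A/w = 2901/140 = 20.72 mm.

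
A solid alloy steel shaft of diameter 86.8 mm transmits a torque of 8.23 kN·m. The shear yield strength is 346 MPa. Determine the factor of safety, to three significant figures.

n = 5.40

τ = 16T/(πd³) = 16×8230000/(π×86.8³) = 64.09 MPa.
n = τ_limit/τ = 346/64.09 = 5.398.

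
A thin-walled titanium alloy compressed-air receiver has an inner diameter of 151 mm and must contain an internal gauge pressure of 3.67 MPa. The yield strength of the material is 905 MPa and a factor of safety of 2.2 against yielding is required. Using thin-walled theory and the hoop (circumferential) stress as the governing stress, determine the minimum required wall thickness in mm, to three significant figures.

σ_allow = 905/2.2 = 411.4 MPa.
Hoop stress σ_h = pD/(2t), so t = pD/(2σ_allow) = 3.67×151/(2×411.4) = 0.6736 mm.

t = 0.674 mm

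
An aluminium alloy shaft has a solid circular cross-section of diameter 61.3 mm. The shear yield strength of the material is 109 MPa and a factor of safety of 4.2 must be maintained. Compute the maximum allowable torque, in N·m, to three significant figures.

τ_allow = 109/4.2 = 25.95 MPa.
For a solid shaft T_allow = τ_allow·πd³/16; πd³/16 = π×61.3³/16 = 45230 mm³.
T_allow = 25.95×45230 = 1.174×10^6 N·mm = 1174 N·m.

T_allow = 1170 N·m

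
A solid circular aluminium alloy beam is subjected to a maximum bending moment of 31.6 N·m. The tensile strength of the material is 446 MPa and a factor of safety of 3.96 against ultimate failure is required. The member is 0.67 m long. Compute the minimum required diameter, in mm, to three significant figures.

σ_allow = 446/3.96 = 112.6 MPa.
For a solid circular section σ = 32M/(πd³), so d³ = 32M/(π σ_allow) = 32×31600/(π×112.6) = 2858 mm³.
d = 14.19 mm.

d = 14.2 mm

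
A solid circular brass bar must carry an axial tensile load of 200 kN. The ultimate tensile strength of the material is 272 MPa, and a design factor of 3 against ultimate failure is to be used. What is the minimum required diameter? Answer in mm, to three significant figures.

d = 53.0 mm

Allowable stress σ_allow = 272/3 = 90.67 MPa.
Required area A = F/σ_allow = 200000/90.67 = 2206 mm².
A = πd²/4 → d = √(4A/π) = 53.00 mm.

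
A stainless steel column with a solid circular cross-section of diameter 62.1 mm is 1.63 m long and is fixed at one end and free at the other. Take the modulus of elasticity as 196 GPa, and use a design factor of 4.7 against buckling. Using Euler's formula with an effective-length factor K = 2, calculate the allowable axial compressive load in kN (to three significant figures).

P_allow = 28.3 kN

I = πd⁴/64 = π×62.1⁴/64 = 730000 mm⁴.
Effective length L_e = KL = 2×1.63 m = 3260 mm.
Euler critical load P_cr = π²EI/L_e² = π²×196000×730000/3260² = 132900 N.
P_allow = P_cr/n = 132900/4.7 = 28270 N.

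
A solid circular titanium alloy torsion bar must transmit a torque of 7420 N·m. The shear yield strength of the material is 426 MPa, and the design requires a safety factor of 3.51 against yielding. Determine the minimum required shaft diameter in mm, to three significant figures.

Allowable shear stress τ_allow = 426/3.51 = 121.4 MPa.
For a solid shaft τ = 16T/(πd³), so d³ = 16T/(π τ_allow) = 16×7420000/(π×121.4) = 311400 mm³.
d = (311400)^(1/3) = 67.78 mm.

d = 67.8 mm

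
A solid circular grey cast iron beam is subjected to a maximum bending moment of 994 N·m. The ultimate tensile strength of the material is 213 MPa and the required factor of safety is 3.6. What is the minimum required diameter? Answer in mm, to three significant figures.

d = 55.5 mm

σ_allow = 213/3.6 = 59.17 MPa.
For a solid circular section σ = 32M/(πd³), so d³ = 32M/(π σ_allow) = 32×994000/(π×59.17) = 171100 mm³.
d = 55.52 mm.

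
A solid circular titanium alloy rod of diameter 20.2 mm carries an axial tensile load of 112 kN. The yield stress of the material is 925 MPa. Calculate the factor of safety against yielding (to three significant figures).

A = πd²/4 = 320.5 mm².
σ = F/A = 112000/320.5 = 349.5 MPa.
n = 925/349.5 = 2.647.

n = 2.65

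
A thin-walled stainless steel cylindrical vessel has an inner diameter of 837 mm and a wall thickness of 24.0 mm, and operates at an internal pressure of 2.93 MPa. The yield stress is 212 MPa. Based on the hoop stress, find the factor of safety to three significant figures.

σ_h = pD/(2t) = 2.93×837/(2×24.0) = 51.09 MPa.
n = 212/51.09 = 4.149.

n = 4.15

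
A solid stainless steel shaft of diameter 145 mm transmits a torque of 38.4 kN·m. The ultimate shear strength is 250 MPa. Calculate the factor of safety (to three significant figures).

n = 3.90

τ = 16T/(πd³) = 16×3.8400×10^7/(π×145³) = 64.15 MPa.
n = τ_limit/τ = 250/64.15 = 3.897.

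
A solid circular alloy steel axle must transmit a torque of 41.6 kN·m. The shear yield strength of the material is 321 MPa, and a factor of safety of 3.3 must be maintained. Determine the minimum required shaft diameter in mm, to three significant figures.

d = 130 mm

Allowable shear stress τ_allow = 321/3.3 = 97.27 MPa.
For a solid shaft τ = 16T/(πd³), so d³ = 16T/(π τ_allow) = 16×4.1600×10^7/(π×97.27) = 2.178×10^6 mm³.
d = (2.178×10^6)^(1/3) = 129.6 mm.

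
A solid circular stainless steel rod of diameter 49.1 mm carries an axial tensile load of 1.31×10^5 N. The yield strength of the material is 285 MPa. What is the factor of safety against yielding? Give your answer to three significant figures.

A = πd²/4 = 1893 mm².
σ = F/A = 131000/1893 = 69.19 MPa.
n = 285/69.19 = 4.119.

n = 4.12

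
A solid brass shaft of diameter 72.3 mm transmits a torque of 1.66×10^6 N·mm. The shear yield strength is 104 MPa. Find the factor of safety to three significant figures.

τ = 16T/(πd³) = 16×1660000/(π×72.3³) = 22.37 MPa.
n = τ_limit/τ = 104/22.37 = 4.649.

n = 4.65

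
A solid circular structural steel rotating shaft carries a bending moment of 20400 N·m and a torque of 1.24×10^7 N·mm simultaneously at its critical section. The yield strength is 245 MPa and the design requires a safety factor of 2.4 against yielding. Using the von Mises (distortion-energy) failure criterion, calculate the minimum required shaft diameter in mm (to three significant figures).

d = 132 mm

σ_allow = σ_y/n = 245/2.4 = 102.1 MPa.
For a solid shaft σ_b = 32M/(πd³) and τ = 16T/(πd³), so the von Mises stress is σ' = (16/πd³)·√(4M²+3T²).
√(4M²+3T²) = √(4×(2.040×10^7)² + 3×(1.240×10^7)²) = 4.611×10^7 N·mm.
d³ = 16×4.611×10^7/(π×102.1) = 2.300×10^6 mm³.
d = 132.0 mm.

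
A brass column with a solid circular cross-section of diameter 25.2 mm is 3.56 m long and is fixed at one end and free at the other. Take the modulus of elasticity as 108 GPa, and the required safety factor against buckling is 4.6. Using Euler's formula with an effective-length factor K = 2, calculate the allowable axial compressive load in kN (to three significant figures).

P_allow = 0.0905 kN

I = πd⁴/64 = π×25.2⁴/64 = 19800 mm⁴.
Effective length L_e = KL = 2×3.56 m = 7120 mm.
Euler critical load P_cr = π²EI/L_e² = π²×108000×19800/7120² = 416.2 N.
P_allow = P_cr/n = 416.2/4.6 = 90.49 N.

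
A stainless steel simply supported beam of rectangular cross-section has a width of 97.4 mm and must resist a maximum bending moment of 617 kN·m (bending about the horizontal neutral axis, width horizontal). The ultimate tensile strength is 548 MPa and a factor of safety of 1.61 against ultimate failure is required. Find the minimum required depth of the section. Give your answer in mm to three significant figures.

σ_allow = 548/1.61 = 340.4 MPa.
For a rectangular section σ = 6M/(bh²), so h² = 6M/(b σ_allow) = 6×6.1700×10^8/(97.4×340.4) = 111700 mm².
h = 334.2 mm.

h = 334 mm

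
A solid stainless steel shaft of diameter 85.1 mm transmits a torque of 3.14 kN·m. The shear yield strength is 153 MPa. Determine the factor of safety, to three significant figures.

n = 5.90

τ = 16T/(πd³) = 16×3140000/(π×85.1³) = 25.95 MPa.
n = τ_limit/τ = 153/25.95 = 5.896.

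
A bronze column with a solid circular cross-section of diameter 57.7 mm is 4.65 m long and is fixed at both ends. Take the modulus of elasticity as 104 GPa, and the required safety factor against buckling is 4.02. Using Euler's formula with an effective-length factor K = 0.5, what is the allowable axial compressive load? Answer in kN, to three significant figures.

I = πd⁴/64 = π×57.7⁴/64 = 544100 mm⁴.
Effective length L_e = KL = 0.5×4.65 m = 2325 mm.
Euler critical load P_cr = π²EI/L_e² = π²×104000×544100/2325² = 103300 N.
P_allow = P_cr/n = 103300/4.02 = 25700 N.

P_allow = 25.7 kN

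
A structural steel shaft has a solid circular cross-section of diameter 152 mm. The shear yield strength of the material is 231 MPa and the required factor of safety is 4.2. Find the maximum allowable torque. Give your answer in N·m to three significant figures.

T_allow = 37900 N·m

τ_allow = 231/4.2 = 55.00 MPa.
For a solid shaft T_allow = τ_allow·πd³/16; πd³/16 = π×152³/16 = 689500 mm³.
T_allow = 55.00×689500 = 3.792×10^7 N·mm = 37920 N·m.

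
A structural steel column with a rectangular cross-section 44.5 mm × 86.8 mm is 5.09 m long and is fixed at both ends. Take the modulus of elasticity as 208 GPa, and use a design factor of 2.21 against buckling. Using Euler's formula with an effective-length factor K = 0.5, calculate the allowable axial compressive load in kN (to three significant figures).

P_allow = 91.4 kN

Buckling occurs about the weak axis: I_min = h·b³/12 = 86.8×44.5³/12 = 637400 mm⁴ (b = 44.5 mm is the smaller dimension).
Effective length L_e = KL = 0.5×5.09 m = 2545 mm.
Euler critical load P_cr = π²EI/L_e² = π²×208000×637400/2545² = 202000 N.
P_allow = P_cr/n = 202000/2.21 = 91410 N.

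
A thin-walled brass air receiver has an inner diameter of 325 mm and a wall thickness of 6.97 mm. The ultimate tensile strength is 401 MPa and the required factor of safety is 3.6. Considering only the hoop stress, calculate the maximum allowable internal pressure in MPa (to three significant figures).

σ_allow = 401/3.6 = 111.4 MPa.
σ_h = pD/(2t) → p_allow = 2σ_allow t/D = 2×111.4×6.97/325 = 4.778 MPa.

p_allow = 4.78 MPa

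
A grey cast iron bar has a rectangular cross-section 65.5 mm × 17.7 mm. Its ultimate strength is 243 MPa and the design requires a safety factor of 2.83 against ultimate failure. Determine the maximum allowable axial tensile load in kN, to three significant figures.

σ_allow = 243/2.83 = 85.87 MPa.
A = 65.5×17.7 = 1159 mm².
F_allow = σ_allow × A = 85.87×1159 = 99550 N.

F_allow = 99.5 kN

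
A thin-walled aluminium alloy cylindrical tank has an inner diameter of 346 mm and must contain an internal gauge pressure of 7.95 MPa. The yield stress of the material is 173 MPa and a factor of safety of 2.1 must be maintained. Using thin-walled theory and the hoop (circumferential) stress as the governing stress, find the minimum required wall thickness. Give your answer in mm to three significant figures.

σ_allow = 173/2.1 = 82.38 MPa.
Hoop stress σ_h = pD/(2t), so t = pD/(2σ_allow) = 7.95×346/(2×82.38) = 16.70 mm.

t = 16.7 mm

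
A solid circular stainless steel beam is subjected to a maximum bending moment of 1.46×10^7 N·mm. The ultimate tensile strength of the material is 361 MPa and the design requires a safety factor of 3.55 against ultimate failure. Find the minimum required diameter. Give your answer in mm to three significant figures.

σ_allow = 361/3.55 = 101.7 MPa.
For a solid circular section σ = 32M/(πd³), so d³ = 32M/(π σ_allow) = 32×1.4600×10^7/(π×101.7) = 1.462×10^6 mm³.
d = 113.5 mm.

d = 114 mm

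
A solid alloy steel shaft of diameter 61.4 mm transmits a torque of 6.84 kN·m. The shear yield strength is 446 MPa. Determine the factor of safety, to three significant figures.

n = 2.96

τ = 16T/(πd³) = 16×6840000/(π×61.4³) = 150.5 MPa.
n = τ_limit/τ = 446/150.5 = 2.964.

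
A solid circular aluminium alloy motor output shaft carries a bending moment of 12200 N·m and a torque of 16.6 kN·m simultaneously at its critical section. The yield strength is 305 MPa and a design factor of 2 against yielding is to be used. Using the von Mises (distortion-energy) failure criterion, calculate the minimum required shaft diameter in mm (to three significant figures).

σ_allow = σ_y/n = 305/2 = 152.5 MPa.
For a solid shaft σ_b = 32M/(πd³) and τ = 16T/(πd³), so the von Mises stress is σ' = (16/πd³)·√(4M²+3T²).
√(4M²+3T²) = √(4×(1.220×10^7)² + 3×(1.660×10^7)²) = 3.771×10^7 N·mm.
d³ = 16×3.771×10^7/(π×152.5) = 1.259×10^6 mm³.
d = 108.0 mm.

d = 108 mm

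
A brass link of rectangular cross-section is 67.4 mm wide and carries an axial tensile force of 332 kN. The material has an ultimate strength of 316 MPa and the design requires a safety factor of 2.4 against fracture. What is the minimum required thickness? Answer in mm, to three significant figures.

σ_allow = 316/2.4 = 131.7 MPa.
Required area A = F/σ_allow = 332000/131.7 = 2522 mm².
t = A/w = 2522/67.4 = 37.41 mm.

t = 37.4 mm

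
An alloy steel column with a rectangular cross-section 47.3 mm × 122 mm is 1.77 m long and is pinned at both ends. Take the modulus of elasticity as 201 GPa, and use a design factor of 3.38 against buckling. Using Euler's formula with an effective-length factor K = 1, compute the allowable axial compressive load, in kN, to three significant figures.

Buckling occurs about the weak axis: I_min = h·b³/12 = 122×47.3³/12 = 1.076×10^6 mm⁴ (b = 47.3 mm is the smaller dimension).
Effective length L_e = KL = 1×1.77 m = 1770 mm.
Euler critical load P_cr = π²EI/L_e² = π²×201000×1.076×10^6/1770² = 681300 N.
P_allow = P_cr/n = 681300/3.38 = 201600 N.

P_allow = 202 kN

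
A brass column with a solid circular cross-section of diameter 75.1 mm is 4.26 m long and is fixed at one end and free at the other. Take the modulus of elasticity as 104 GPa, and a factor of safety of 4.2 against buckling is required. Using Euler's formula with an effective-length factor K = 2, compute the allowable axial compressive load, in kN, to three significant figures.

I = πd⁴/64 = π×75.1⁴/64 = 1.561×10^6 mm⁴.
Effective length L_e = KL = 2×4.26 m = 8520 mm.
Euler critical load P_cr = π²EI/L_e² = π²×104000×1.561×10^6/8520² = 22080 N.
P_allow = P_cr/n = 22080/4.2 = 5257 N.

P_allow = 5.26 kN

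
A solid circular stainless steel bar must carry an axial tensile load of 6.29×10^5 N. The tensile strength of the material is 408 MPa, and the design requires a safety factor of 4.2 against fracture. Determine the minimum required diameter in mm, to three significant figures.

d = 90.8 mm

Allowable stress σ_allow = 408/4.2 = 97.14 MPa.
Required area A = F/σ_allow = 629000/97.14 = 6475 mm².
A = πd²/4 → d = √(4A/π) = 90.80 mm.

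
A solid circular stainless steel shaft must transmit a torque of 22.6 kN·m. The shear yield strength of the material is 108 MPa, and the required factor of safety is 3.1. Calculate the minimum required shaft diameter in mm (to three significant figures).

Allowable shear stress τ_allow = 108/3.1 = 34.84 MPa.
For a solid shaft τ = 16T/(πd³), so d³ = 16T/(π τ_allow) = 16×2.2600×10^7/(π×34.84) = 3.304×10^6 mm³.
d = (3.304×10^6)^(1/3) = 148.9 mm.

d = 149 mm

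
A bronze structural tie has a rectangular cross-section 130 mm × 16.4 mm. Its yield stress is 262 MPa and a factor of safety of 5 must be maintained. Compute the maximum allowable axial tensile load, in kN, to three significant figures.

σ_allow = 262/5 = 52.40 MPa.
A = 130×16.4 = 2132 mm².
F_allow = σ_allow × A = 52.40×2132 = 111700 N.

F_allow = 112 kN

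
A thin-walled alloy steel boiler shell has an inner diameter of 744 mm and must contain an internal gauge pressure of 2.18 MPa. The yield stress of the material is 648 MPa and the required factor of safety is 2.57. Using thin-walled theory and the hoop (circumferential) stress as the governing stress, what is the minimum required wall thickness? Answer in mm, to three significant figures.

t = 3.22 mm

σ_allow = 648/2.57 = 252.1 MPa.
Hoop stress σ_h = pD/(2t), so t = pD/(2σ_allow) = 2.18×744/(2×252.1) = 3.216 mm.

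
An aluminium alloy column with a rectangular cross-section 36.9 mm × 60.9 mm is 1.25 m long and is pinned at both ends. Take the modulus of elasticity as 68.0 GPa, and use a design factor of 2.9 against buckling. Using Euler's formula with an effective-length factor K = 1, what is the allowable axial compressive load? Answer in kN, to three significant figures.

Buckling occurs about the weak axis: I_min = h·b³/12 = 60.9×36.9³/12 = 255000 mm⁴ (b = 36.9 mm is the smaller dimension).
Effective length L_e = KL = 1×1.25 m = 1250 mm.
Euler critical load P_cr = π²EI/L_e² = π²×68000×255000/1250² = 109500 N.
P_allow = P_cr/n = 109500/2.9 = 37770 N.

P_allow = 37.8 kN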